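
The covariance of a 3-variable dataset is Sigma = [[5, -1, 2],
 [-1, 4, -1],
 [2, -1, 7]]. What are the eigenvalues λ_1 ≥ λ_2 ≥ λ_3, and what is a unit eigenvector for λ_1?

Step 1 — characteristic polynomial p(λ) = det(λI - Sigma) = λ³ - tr·λ² + c_1·λ - det, where tr = trace, c_1 = sum of the principal 2×2 minors, det = det(Sigma):
  tr = 5 + 4 + 7 = 16,
  c_1 = (5·4 - (-1)²) + (5·7 - (2)²) + (4·7 - (-1)²) = 19 + 31 + 27 = 77,
  det = 5·(4·7 - (-1)²) - (-1)·((-1)·7 - (-1)·(2)) + (2)·((-1)·(-1) - 4·(2)) = 5·(27) - (-1)·(-5) + (2)·(-7) = 116.
  So p(λ) = λ³ - 16λ² + 77λ - 116.
Step 2 — look for an integer root (rational root theorem: any rational root is an integer divisor of 116). Testing λ = 4:
  p(4) = 64 - 256 + 308 - 116 = 0  ✓
  Dividing out (λ - 4): p(λ) = (λ - 4)(λ² - 12λ + 29).
Step 3 — remaining eigenvalues from the quadratic λ² - 12λ + 29 = 0:
  Δ = 12² - 4·29 = 144 - 116 = 28,  λ = (12 ± √28)/2 = (12 ± 5.2915)/2 ≈ 8.6458 or 3.3542.
  Sorted: λ_1 = 8.6458,  λ_2 = 4,  λ_3 = 3.3542  (check: sum = 16 = tr ✓).

Step 4 — unit eigenvector for λ_1 ≈ 8.6458: v spans the null space of (Sigma - λ_1 I), whose rows are
  r_1 = (-3.6458, -1, 2),  r_2 = (-1, -4.6458, -1),  r_3 = (2, -1, -1.6458).
  v is orthogonal to every row, so take v ∝ r_1 × r_2 = ((-1)·(-1) - (2)·(-4.6458), (2)·(-1) - (-3.6458)·(-1), (-3.6458)·(-4.6458) - (-1)·(-1)) ≈ (10.2915, -5.6458, 15.9373).
  Let u = (10.2915, -5.6458, 15.9373).
  ||u|| = √((10.2915)² + (-5.6458)² + (15.9373)²) = √(391.7856) ≈ 19.7936,  v_1 = u/||u|| ≈ (0.5199, -0.2852, 0.8052) (||v_1|| = 1).

λ_1 = 8.6458,  λ_2 = 4,  λ_3 = 3.3542;  v_1 ≈ (0.5199, -0.2852, 0.8052)


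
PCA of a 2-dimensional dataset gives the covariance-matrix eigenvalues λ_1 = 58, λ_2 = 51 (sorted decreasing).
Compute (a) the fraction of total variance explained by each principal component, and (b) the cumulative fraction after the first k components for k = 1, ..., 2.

Step 1 — total variance = trace(Sigma) = Σ λ_i = 58 + 51 = 109.

Step 2 — fraction explained by component i = λ_i / Σ λ:
  PC1: 58/109 = 0.5321
  PC2: 51/109 = 0.4679

Step 3 — cumulative fraction after k components = (λ_1 + ... + λ_k) / Σ λ:
  k = 1: 58/109 = 0.5321
  k = 2: (58 + 51)/109 = 109/109 = 1

Summary (fraction, with percent):

explained: PC1 0.5321 (53.21%), PC2 0.4679 (46.79%);  cumulative: 0.5321, 1


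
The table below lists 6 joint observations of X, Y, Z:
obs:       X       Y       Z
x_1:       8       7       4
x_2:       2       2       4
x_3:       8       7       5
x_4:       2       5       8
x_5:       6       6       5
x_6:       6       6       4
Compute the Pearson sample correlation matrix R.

Step 1 — column means:
  mean(X) = (8 + 2 + 8 + 2 + 6 + 6) / 6 = 32/6 = 5.3333
  mean(Y) = (7 + 2 + 7 + 5 + 6 + 6) / 6 = 33/6 = 5.5
  mean(Z) = (4 + 4 + 5 + 8 + 5 + 4) / 6 = 30/6 = 5

Step 2 — sample variances and covariances s[i,j] = (1/(n-1)) · Σ_k (x_{k,i} - mean_i) · (x_{k,j} - mean_j), with n-1 = 5:
  s[X,X] = ((2.6667)·(2.6667) + (-3.3333)·(-3.3333) + (2.6667)·(2.6667) + (-3.3333)·(-3.3333) + (0.6667)·(0.6667) + (0.6667)·(0.6667)) / 5 = 37.3333/5 = 7.4667
  s[X,Y] = ((2.6667)·(1.5) + (-3.3333)·(-3.5) + (2.6667)·(1.5) + (-3.3333)·(-0.5) + (0.6667)·(0.5) + (0.6667)·(0.5)) / 5 = 22/5 = 4.4
  s[X,Z] = ((2.6667)·(-1) + (-3.3333)·(-1) + (2.6667)·(0) + (-3.3333)·(3) + (0.6667)·(0) + (0.6667)·(-1)) / 5 = -10/5 = -2
  s[Y,Y] = ((1.5)·(1.5) + (-3.5)·(-3.5) + (1.5)·(1.5) + (-0.5)·(-0.5) + (0.5)·(0.5) + (0.5)·(0.5)) / 5 = 17.5/5 = 3.5
  s[Y,Z] = ((1.5)·(-1) + (-3.5)·(-1) + (1.5)·(0) + (-0.5)·(3) + (0.5)·(0) + (0.5)·(-1)) / 5 = 0/5 = 0
  s[Z,Z] = ((-1)·(-1) + (-1)·(-1) + (0)·(0) + (3)·(3) + (0)·(0) + (-1)·(-1)) / 5 = 12/5 = 2.4
  Sample standard deviations s_i = √(s[i,i]):
  s(X) = √(7.4667) = 2.7325
  s(Y) = √(3.5) = 1.8708
  s(Z) = √(2.4) = 1.5492

Step 3 — r_{ij} = s_{ij} / (s_i · s_j):
  r[X,X] = 1 (diagonal).
  r[X,Y] = 4.4 / (2.7325 · 1.8708) = 4.4 / 5.1121 = 0.8607
  r[X,Z] = -2 / (2.7325 · 1.5492) = -2 / 4.2332 = -0.4725
  r[Y,Y] = 1 (diagonal).
  r[Y,Z] = 0 / (1.8708 · 1.5492) = 0 / 2.8983 = 0
  r[Z,Z] = 1 (diagonal).

R is symmetric with unit diagonal. Assembling:

R = [[1, 0.8607, -0.4725],
 [0.8607, 1, 0],
 [-0.4725, 0, 1]]


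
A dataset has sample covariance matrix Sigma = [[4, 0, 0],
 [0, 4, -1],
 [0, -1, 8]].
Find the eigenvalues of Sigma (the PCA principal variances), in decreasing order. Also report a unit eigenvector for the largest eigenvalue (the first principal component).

Step 1 — characteristic polynomial p(λ) = det(λI - Sigma) = λ³ - tr·λ² + c_1·λ - det, where tr = trace, c_1 = sum of the principal 2×2 minors, det = det(Sigma):
  tr = 4 + 4 + 8 = 16,
  c_1 = (4·4 - (0)²) + (4·8 - (0)²) + (4·8 - (-1)²) = 16 + 32 + 31 = 79,
  det = 4·(4·8 - (-1)²) - (0)·((0)·8 - (-1)·(0)) + (0)·((0)·(-1) - 4·(0)) = 4·(31) - (0)·(0) + (0)·(0) = 124.
  So p(λ) = λ³ - 16λ² + 79λ - 124.
Step 2 — look for an integer root (rational root theorem: any rational root is an integer divisor of 124). Testing λ = 4:
  p(4) = 64 - 256 + 316 - 124 = 0  ✓
  Dividing out (λ - 4): p(λ) = (λ - 4)(λ² - 12λ + 31).
Step 3 — remaining eigenvalues from the quadratic λ² - 12λ + 31 = 0:
  Δ = 12² - 4·31 = 144 - 124 = 20,  λ = (12 ± √20)/2 = (12 ± 4.4721)/2 ≈ 8.2361 or 3.7639.
  Sorted: λ_1 = 8.2361,  λ_2 = 4,  λ_3 = 3.7639  (check: sum = 16 = tr ✓).

Step 4 — unit eigenvector for λ_1 ≈ 8.2361: v spans the null space of (Sigma - λ_1 I), whose rows are
  r_1 = (-4.2361, 0, 0),  r_2 = (0, -4.2361, -1),  r_3 = (0, -1, -0.2361).
  v is orthogonal to every row, so take v ∝ r_1 × r_2 = ((0)·(-1) - (0)·(-4.2361), (0)·(0) - (-4.2361)·(-1), (-4.2361)·(-4.2361) - (0)·(0)) ≈ (0, -4.2361, 17.9443).
  Rescale (multiply by -1 so the first nonzero entry is positive): u = (0, 4.2361, -17.9443).
  ||u|| = √((0)² + (4.2361)² + (-17.9443)²) = √(339.9412) ≈ 18.4375,  v_1 = u/||u|| ≈ (0, 0.2298, -0.9732) (||v_1|| = 1).

λ_1 = 8.2361,  λ_2 = 4,  λ_3 = 3.7639;  v_1 ≈ (0, 0.2298, -0.9732)


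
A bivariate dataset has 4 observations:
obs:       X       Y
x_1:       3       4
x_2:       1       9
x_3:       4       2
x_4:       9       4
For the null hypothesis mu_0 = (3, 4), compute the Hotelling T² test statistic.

Step 1 — sample mean vector:
  mean(X) = (3 + 1 + 4 + 9) / 4 = 17/4 = 4.25
  mean(Y) = (4 + 9 + 2 + 4) / 4 = 19/4 = 4.75
  x̄ = (4.25, 4.75),  deviation x̄ - mu_0 = (4.25, 4.75) - (3, 4) = (1.25, 0.75).

Step 2 — sample covariance matrix, S[i,j] = (1/(n-1)) · Σ_k (x_{k,i} - mean_i) · (x_{k,j} - mean_j), divisor n-1 = 3:
  S[X,X] = ((-1.25)·(-1.25) + (-3.25)·(-3.25) + (-0.25)·(-0.25) + (4.75)·(4.75)) / 3 = 34.75/3 = 11.5833
  S[X,Y] = ((-1.25)·(-0.75) + (-3.25)·(4.25) + (-0.25)·(-2.75) + (4.75)·(-0.75)) / 3 = -15.75/3 = -5.25
  S[Y,Y] = ((-0.75)·(-0.75) + (4.25)·(4.25) + (-2.75)·(-2.75) + (-0.75)·(-0.75)) / 3 = 26.75/3 = 8.9167
  S = [[11.5833, -5.25],
 [-5.25, 8.9167]].

Step 3 — invert S. det(S) = 11.5833·8.9167 - (-5.25)² = 75.7222.
  S^{-1} = (1/det) · [[d, -b], [-b, a]] = [[0.1178, 0.0693],
 [0.0693, 0.153]].

Step 4 — quadratic form (x̄ - mu_0)^T · S^{-1} · (x̄ - mu_0):
  S^{-1} · (x̄ - mu_0) = (0.1992, 0.2014),
  (x̄ - mu_0)^T · [...] = (1.25)·(0.1992) + (0.75)·(0.2014) = 0.4.

Step 5 — scale by n: T² = 4 · 0.4 = 1.6001.

T² ≈ 1.6001


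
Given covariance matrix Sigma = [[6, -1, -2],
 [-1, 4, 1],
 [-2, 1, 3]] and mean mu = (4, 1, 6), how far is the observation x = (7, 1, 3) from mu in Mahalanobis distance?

Step 1 — centre the observation: (x - mu) = (3, 0, -3).

Step 2 — invert Sigma (cofactor / det for 3×3, or solve directly):
  Sigma^{-1} = [[0.2157, 0.0196, 0.1373],
 [0.0196, 0.2745, -0.0784],
 [0.1373, -0.0784, 0.451]].

Step 3 — form the quadratic (x - mu)^T · Sigma^{-1} · (x - mu):
  Sigma^{-1} · (x - mu) = (0.2353, 0.2941, -0.9412).
  (x - mu)^T · [Sigma^{-1} · (x - mu)] = (3)·(0.2353) + (0)·(0.2941) + (-3)·(-0.9412) = 3.5294.

Step 4 — take square root: d = √(3.5294) ≈ 1.8787.

d(x, mu) = √(3.5294) ≈ 1.8787


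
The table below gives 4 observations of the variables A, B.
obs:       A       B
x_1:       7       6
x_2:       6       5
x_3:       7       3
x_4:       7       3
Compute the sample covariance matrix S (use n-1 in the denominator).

Step 1 — column means:
  mean(A) = (7 + 6 + 7 + 7) / 4 = 27/4 = 6.75
  mean(B) = (6 + 5 + 3 + 3) / 4 = 17/4 = 4.25

Step 2 — sample covariance S[i,j] = (1/(n-1)) · Σ_k (x_{k,i} - mean_i) · (x_{k,j} - mean_j), with n-1 = 3.
  S[A,A] = ((0.25)·(0.25) + (-0.75)·(-0.75) + (0.25)·(0.25) + (0.25)·(0.25)) / 3 = 0.75/3 = 0.25
  S[A,B] = ((0.25)·(1.75) + (-0.75)·(0.75) + (0.25)·(-1.25) + (0.25)·(-1.25)) / 3 = -0.75/3 = -0.25
  S[B,B] = ((1.75)·(1.75) + (0.75)·(0.75) + (-1.25)·(-1.25) + (-1.25)·(-1.25)) / 3 = 6.75/3 = 2.25

S is symmetric (S[j,i] = S[i,j]). Assembling:

S = [[0.25, -0.25],
 [-0.25, 2.25]]


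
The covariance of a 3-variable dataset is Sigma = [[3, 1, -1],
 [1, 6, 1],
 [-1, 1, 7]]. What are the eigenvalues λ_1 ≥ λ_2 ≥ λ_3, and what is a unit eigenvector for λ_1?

Step 1 — characteristic polynomial p(λ) = det(λI - Sigma) = λ³ - tr·λ² + c_1·λ - det, where tr = trace, c_1 = sum of the principal 2×2 minors, det = det(Sigma):
  tr = 3 + 6 + 7 = 16,
  c_1 = (3·6 - (1)²) + (3·7 - (-1)²) + (6·7 - (1)²) = 17 + 20 + 41 = 78,
  det = 3·(6·7 - (1)²) - (1)·((1)·7 - (1)·(-1)) + (-1)·((1)·(1) - 6·(-1)) = 3·(41) - (1)·(8) + (-1)·(7) = 108.
  So p(λ) = λ³ - 16λ² + 78λ - 108.
Step 2 — look for an integer root (rational root theorem: any rational root is an integer divisor of 108). Testing λ = 6:
  p(6) = 216 - 576 + 468 - 108 = 0  ✓
  Dividing out (λ - 6): p(λ) = (λ - 6)(λ² - 10λ + 18).
Step 3 — remaining eigenvalues from the quadratic λ² - 10λ + 18 = 0:
  Δ = 10² - 4·18 = 100 - 72 = 28,  λ = (10 ± √28)/2 = (10 ± 5.2915)/2 ≈ 7.6458 or 2.3542.
  Sorted: λ_1 = 7.6458,  λ_2 = 6,  λ_3 = 2.3542  (check: sum = 16 = tr ✓).

Step 4 — unit eigenvector for λ_1 ≈ 7.6458: v spans the null space of (Sigma - λ_1 I), whose rows are
  r_1 = (-4.6458, 1, -1),  r_2 = (1, -1.6458, 1),  r_3 = (-1, 1, -0.6458).
  v is orthogonal to every row, so take v ∝ r_1 × r_2 = ((1)·(1) - (-1)·(-1.6458), (-1)·(1) - (-4.6458)·(1), (-4.6458)·(-1.6458) - (1)·(1)) ≈ (-0.6458, 3.6458, 6.6458).
  Rescale (multiply by -1 so the first nonzero entry is positive): u = (0.6458, -3.6458, -6.6458).
  ||u|| = √((0.6458)² + (-3.6458)² + (-6.6458)²) = √(57.8745) ≈ 7.6075,  v_1 = u/||u|| ≈ (0.0849, -0.4792, -0.8736) (||v_1|| = 1).

λ_1 = 7.6458,  λ_2 = 6,  λ_3 = 2.3542;  v_1 ≈ (0.0849, -0.4792, -0.8736)


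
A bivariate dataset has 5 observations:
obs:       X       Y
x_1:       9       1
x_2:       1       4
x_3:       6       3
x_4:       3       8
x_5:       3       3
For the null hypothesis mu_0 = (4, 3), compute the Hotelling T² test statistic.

Step 1 — sample mean vector:
  mean(X) = (9 + 1 + 6 + 3 + 3) / 5 = 22/5 = 4.4
  mean(Y) = (1 + 4 + 3 + 8 + 3) / 5 = 19/5 = 3.8
  x̄ = (4.4, 3.8),  deviation x̄ - mu_0 = (4.4, 3.8) - (4, 3) = (0.4, 0.8).

Step 2 — sample covariance matrix, S[i,j] = (1/(n-1)) · Σ_k (x_{k,i} - mean_i) · (x_{k,j} - mean_j), divisor n-1 = 4:
  S[X,X] = ((4.6)·(4.6) + (-3.4)·(-3.4) + (1.6)·(1.6) + (-1.4)·(-1.4) + (-1.4)·(-1.4)) / 4 = 39.2/4 = 9.8
  S[X,Y] = ((4.6)·(-2.8) + (-3.4)·(0.2) + (1.6)·(-0.8) + (-1.4)·(4.2) + (-1.4)·(-0.8)) / 4 = -19.6/4 = -4.9
  S[Y,Y] = ((-2.8)·(-2.8) + (0.2)·(0.2) + (-0.8)·(-0.8) + (4.2)·(4.2) + (-0.8)·(-0.8)) / 4 = 26.8/4 = 6.7
  S = [[9.8, -4.9],
 [-4.9, 6.7]].

Step 3 — invert S. det(S) = 9.8·6.7 - (-4.9)² = 41.65.
  S^{-1} = (1/det) · [[d, -b], [-b, a]] = [[0.1609, 0.1176],
 [0.1176, 0.2353]].

Step 4 — quadratic form (x̄ - mu_0)^T · S^{-1} · (x̄ - mu_0):
  S^{-1} · (x̄ - mu_0) = (0.1585, 0.2353),
  (x̄ - mu_0)^T · [...] = (0.4)·(0.1585) + (0.8)·(0.2353) = 0.2516.

Step 5 — scale by n: T² = 5 · 0.2516 = 1.2581.

T² ≈ 1.2581


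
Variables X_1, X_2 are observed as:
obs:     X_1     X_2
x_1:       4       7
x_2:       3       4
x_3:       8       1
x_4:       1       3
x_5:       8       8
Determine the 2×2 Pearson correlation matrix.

Step 1 — column means:
  mean(X_1) = (4 + 3 + 8 + 1 + 8) / 5 = 24/5 = 4.8
  mean(X_2) = (7 + 4 + 1 + 3 + 8) / 5 = 23/5 = 4.6

Step 2 — sample variances and covariances s[i,j] = (1/(n-1)) · Σ_k (x_{k,i} - mean_i) · (x_{k,j} - mean_j), with n-1 = 4:
  s[X_1,X_1] = ((-0.8)·(-0.8) + (-1.8)·(-1.8) + (3.2)·(3.2) + (-3.8)·(-3.8) + (3.2)·(3.2)) / 4 = 38.8/4 = 9.7
  s[X_1,X_2] = ((-0.8)·(2.4) + (-1.8)·(-0.6) + (3.2)·(-3.6) + (-3.8)·(-1.6) + (3.2)·(3.4)) / 4 = 4.6/4 = 1.15
  s[X_2,X_2] = ((2.4)·(2.4) + (-0.6)·(-0.6) + (-3.6)·(-3.6) + (-1.6)·(-1.6) + (3.4)·(3.4)) / 4 = 33.2/4 = 8.3
  Sample standard deviations s_i = √(s[i,i]):
  s(X_1) = √(9.7) = 3.1145
  s(X_2) = √(8.3) = 2.881

Step 3 — r_{ij} = s_{ij} / (s_i · s_j):
  r[X_1,X_1] = 1 (diagonal).
  r[X_1,X_2] = 1.15 / (3.1145 · 2.881) = 1.15 / 8.9727 = 0.1282
  r[X_2,X_2] = 1 (diagonal).

R is symmetric with unit diagonal. Assembling:

R = [[1, 0.1282],
 [0.1282, 1]]


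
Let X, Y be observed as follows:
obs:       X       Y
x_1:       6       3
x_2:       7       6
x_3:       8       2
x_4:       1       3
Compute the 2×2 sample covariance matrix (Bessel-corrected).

Step 1 — column means:
  mean(X) = (6 + 7 + 8 + 1) / 4 = 22/4 = 5.5
  mean(Y) = (3 + 6 + 2 + 3) / 4 = 14/4 = 3.5

Step 2 — sample covariance S[i,j] = (1/(n-1)) · Σ_k (x_{k,i} - mean_i) · (x_{k,j} - mean_j), with n-1 = 3.
  S[X,X] = ((0.5)·(0.5) + (1.5)·(1.5) + (2.5)·(2.5) + (-4.5)·(-4.5)) / 3 = 29/3 = 9.6667
  S[X,Y] = ((0.5)·(-0.5) + (1.5)·(2.5) + (2.5)·(-1.5) + (-4.5)·(-0.5)) / 3 = 2/3 = 0.6667
  S[Y,Y] = ((-0.5)·(-0.5) + (2.5)·(2.5) + (-1.5)·(-1.5) + (-0.5)·(-0.5)) / 3 = 9/3 = 3

S is symmetric (S[j,i] = S[i,j]). Assembling:

S = [[9.6667, 0.6667],
 [0.6667, 3]]


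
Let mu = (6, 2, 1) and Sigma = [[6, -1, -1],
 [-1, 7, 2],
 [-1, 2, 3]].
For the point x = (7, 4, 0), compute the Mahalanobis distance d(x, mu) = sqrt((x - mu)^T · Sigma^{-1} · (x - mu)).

Step 1 — centre the observation: (x - mu) = (1, 2, -1).

Step 2 — invert Sigma (cofactor / det for 3×3, or solve directly):
  Sigma^{-1} = [[0.1771, 0.0104, 0.0521],
 [0.0104, 0.1771, -0.1146],
 [0.0521, -0.1146, 0.4271]].

Step 3 — form the quadratic (x - mu)^T · Sigma^{-1} · (x - mu):
  Sigma^{-1} · (x - mu) = (0.1458, 0.4792, -0.6042).
  (x - mu)^T · [Sigma^{-1} · (x - mu)] = (1)·(0.1458) + (2)·(0.4792) + (-1)·(-0.6042) = 1.7083.

Step 4 — take square root: d = √(1.7083) ≈ 1.307.

d(x, mu) = √(1.7083) ≈ 1.307


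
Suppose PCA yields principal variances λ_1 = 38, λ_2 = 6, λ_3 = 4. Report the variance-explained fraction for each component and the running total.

Step 1 — total variance = trace(Sigma) = Σ λ_i = 38 + 6 + 4 = 48.

Step 2 — fraction explained by component i = λ_i / Σ λ:
  PC1: 38/48 = 0.7917
  PC2: 6/48 = 0.125
  PC3: 4/48 = 0.0833

Step 3 — cumulative fraction after k components = (λ_1 + ... + λ_k) / Σ λ:
  k = 1: 38/48 = 0.7917
  k = 2: (38 + 6)/48 = 44/48 = 0.9167
  k = 3: (38 + 6 + 4)/48 = 48/48 = 1

Summary (fraction, with percent):

explained: PC1 0.7917 (79.17%), PC2 0.125 (12.5%), PC3 0.0833 (8.33%);  cumulative: 0.7917, 0.9167, 1


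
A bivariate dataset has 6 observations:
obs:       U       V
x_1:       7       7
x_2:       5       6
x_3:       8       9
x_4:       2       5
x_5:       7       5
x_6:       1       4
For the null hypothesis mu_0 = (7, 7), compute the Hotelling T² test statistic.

Step 1 — sample mean vector:
  mean(U) = (7 + 5 + 8 + 2 + 7 + 1) / 6 = 30/6 = 5
  mean(V) = (7 + 6 + 9 + 5 + 5 + 4) / 6 = 36/6 = 6
  x̄ = (5, 6),  deviation x̄ - mu_0 = (5, 6) - (7, 7) = (-2, -1).

Step 2 — sample covariance matrix, S[i,j] = (1/(n-1)) · Σ_k (x_{k,i} - mean_i) · (x_{k,j} - mean_j), divisor n-1 = 5:
  S[U,U] = ((2)·(2) + (0)·(0) + (3)·(3) + (-3)·(-3) + (2)·(2) + (-4)·(-4)) / 5 = 42/5 = 8.4
  S[U,V] = ((2)·(1) + (0)·(0) + (3)·(3) + (-3)·(-1) + (2)·(-1) + (-4)·(-2)) / 5 = 20/5 = 4
  S[V,V] = ((1)·(1) + (0)·(0) + (3)·(3) + (-1)·(-1) + (-1)·(-1) + (-2)·(-2)) / 5 = 16/5 = 3.2
  S = [[8.4, 4],
 [4, 3.2]].

Step 3 — invert S. det(S) = 8.4·3.2 - (4)² = 10.88.
  S^{-1} = (1/det) · [[d, -b], [-b, a]] = [[0.2941, -0.3676],
 [-0.3676, 0.7721]].

Step 4 — quadratic form (x̄ - mu_0)^T · S^{-1} · (x̄ - mu_0):
  S^{-1} · (x̄ - mu_0) = (-0.2206, -0.0368),
  (x̄ - mu_0)^T · [...] = (-2)·(-0.2206) + (-1)·(-0.0368) = 0.4779.

Step 5 — scale by n: T² = 6 · 0.4779 = 2.8676.

T² ≈ 2.8676


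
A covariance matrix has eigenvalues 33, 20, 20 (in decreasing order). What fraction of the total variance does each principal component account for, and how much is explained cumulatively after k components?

Step 1 — total variance = trace(Sigma) = Σ λ_i = 33 + 20 + 20 = 73.

Step 2 — fraction explained by component i = λ_i / Σ λ:
  PC1: 33/73 = 0.4521
  PC2: 20/73 = 0.274
  PC3: 20/73 = 0.274

Step 3 — cumulative fraction after k components = (λ_1 + ... + λ_k) / Σ λ:
  k = 1: 33/73 = 0.4521
  k = 2: (33 + 20)/73 = 53/73 = 0.726
  k = 3: (33 + 20 + 20)/73 = 73/73 = 1

Summary (fraction, with percent):

explained: PC1 0.4521 (45.21%), PC2 0.274 (27.4%), PC3 0.274 (27.4%);  cumulative: 0.4521, 0.726, 1


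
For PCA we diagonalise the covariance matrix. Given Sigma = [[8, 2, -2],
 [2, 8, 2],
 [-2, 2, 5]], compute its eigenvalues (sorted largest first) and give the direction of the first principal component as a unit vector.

Step 1 — characteristic polynomial p(λ) = det(λI - Sigma) = λ³ - tr·λ² + c_1·λ - det, where tr = trace, c_1 = sum of the principal 2×2 minors, det = det(Sigma):
  tr = 8 + 8 + 5 = 21,
  c_1 = (8·8 - (2)²) + (8·5 - (-2)²) + (8·5 - (2)²) = 60 + 36 + 36 = 132,
  det = 8·(8·5 - (2)²) - (2)·((2)·5 - (2)·(-2)) + (-2)·((2)·(2) - 8·(-2)) = 8·(36) - (2)·(14) + (-2)·(20) = 220.
  So p(λ) = λ³ - 21λ² + 132λ - 220.
Step 2 — look for an integer root (rational root theorem: any rational root is an integer divisor of 220). Testing λ = 10:
  p(10) = 1000 - 2100 + 1320 - 220 = 0  ✓
  Dividing out (λ - 10): p(λ) = (λ - 10)(λ² - 11λ + 22).
Step 3 — remaining eigenvalues from the quadratic λ² - 11λ + 22 = 0:
  Δ = 11² - 4·22 = 121 - 88 = 33,  λ = (11 ± √33)/2 = (11 ± 5.7446)/2 ≈ 8.3723 or 2.6277.
  Sorted: λ_1 = 10,  λ_2 = 8.3723,  λ_3 = 2.6277  (check: sum = 21 = tr ✓).

Step 4 — unit eigenvector for λ_1 = 10: v spans the null space of (Sigma - λ_1 I), whose rows are
  r_1 = (-2, 2, -2),  r_2 = (2, -2, 2),  r_3 = (-2, 2, -5).
  v is orthogonal to every row, so take v ∝ r_1 × r_3 = ((2)·(-5) - (-2)·(2), (-2)·(-2) - (-2)·(-5), (-2)·(2) - (2)·(-2)) = (-6, -6, 0).
  Rescale (divide by 6; multiply by -1 so the first nonzero entry is positive): u = (1, 1, 0).
  ||u|| = √((1)² + (1)² + (0)²) = √(2) ≈ 1.4142,  v_1 = u/||u|| ≈ (0.7071, 0.7071, 0) (||v_1|| = 1).

λ_1 = 10,  λ_2 = 8.3723,  λ_3 = 2.6277;  v_1 ≈ (0.7071, 0.7071, 0)


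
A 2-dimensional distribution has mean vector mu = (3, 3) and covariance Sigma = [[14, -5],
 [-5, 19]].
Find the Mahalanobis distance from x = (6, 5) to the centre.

Step 1 — centre the observation: (x - mu) = (3, 2).

Step 2 — invert Sigma. det(Sigma) = 14·19 - (-5)² = 241.
  Sigma^{-1} = (1/det) · [[d, -b], [-b, a]] = [[0.0788, 0.0207],
 [0.0207, 0.0581]].

Step 3 — form the quadratic (x - mu)^T · Sigma^{-1} · (x - mu):
  Sigma^{-1} · (x - mu) = (0.278, 0.1784).
  (x - mu)^T · [Sigma^{-1} · (x - mu)] = (3)·(0.278) + (2)·(0.1784) = 1.1909.

Step 4 — take square root: d = √(1.1909) ≈ 1.0913.

d(x, mu) = √(1.1909) ≈ 1.0913


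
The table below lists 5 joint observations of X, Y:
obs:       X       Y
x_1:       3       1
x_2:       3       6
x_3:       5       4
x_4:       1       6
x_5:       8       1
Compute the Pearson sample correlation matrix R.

Step 1 — column means:
  mean(X) = (3 + 3 + 5 + 1 + 8) / 5 = 20/5 = 4
  mean(Y) = (1 + 6 + 4 + 6 + 1) / 5 = 18/5 = 3.6

Step 2 — sample variances and covariances s[i,j] = (1/(n-1)) · Σ_k (x_{k,i} - mean_i) · (x_{k,j} - mean_j), with n-1 = 4:
  s[X,X] = ((-1)·(-1) + (-1)·(-1) + (1)·(1) + (-3)·(-3) + (4)·(4)) / 4 = 28/4 = 7
  s[X,Y] = ((-1)·(-2.6) + (-1)·(2.4) + (1)·(0.4) + (-3)·(2.4) + (4)·(-2.6)) / 4 = -17/4 = -4.25
  s[Y,Y] = ((-2.6)·(-2.6) + (2.4)·(2.4) + (0.4)·(0.4) + (2.4)·(2.4) + (-2.6)·(-2.6)) / 4 = 25.2/4 = 6.3
  Sample standard deviations s_i = √(s[i,i]):
  s(X) = √(7) = 2.6458
  s(Y) = √(6.3) = 2.51

Step 3 — r_{ij} = s_{ij} / (s_i · s_j):
  r[X,X] = 1 (diagonal).
  r[X,Y] = -4.25 / (2.6458 · 2.51) = -4.25 / 6.6408 = -0.64
  r[Y,Y] = 1 (diagonal).

R is symmetric with unit diagonal. Assembling:

R = [[1, -0.64],
 [-0.64, 1]]


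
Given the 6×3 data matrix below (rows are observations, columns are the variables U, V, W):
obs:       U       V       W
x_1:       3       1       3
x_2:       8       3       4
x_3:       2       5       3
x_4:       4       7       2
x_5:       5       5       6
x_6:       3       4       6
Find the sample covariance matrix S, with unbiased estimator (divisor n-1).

Step 1 — column means:
  mean(U) = (3 + 8 + 2 + 4 + 5 + 3) / 6 = 25/6 = 4.1667
  mean(V) = (1 + 3 + 5 + 7 + 5 + 4) / 6 = 25/6 = 4.1667
  mean(W) = (3 + 4 + 3 + 2 + 6 + 6) / 6 = 24/6 = 4

Step 2 — sample covariance S[i,j] = (1/(n-1)) · Σ_k (x_{k,i} - mean_i) · (x_{k,j} - mean_j), with n-1 = 5.
  S[U,U] = ((-1.1667)·(-1.1667) + (3.8333)·(3.8333) + (-2.1667)·(-2.1667) + (-0.1667)·(-0.1667) + (0.8333)·(0.8333) + (-1.1667)·(-1.1667)) / 5 = 22.8333/5 = 4.5667
  S[U,V] = ((-1.1667)·(-3.1667) + (3.8333)·(-1.1667) + (-2.1667)·(0.8333) + (-0.1667)·(2.8333) + (0.8333)·(0.8333) + (-1.1667)·(-0.1667)) / 5 = -2.1667/5 = -0.4333
  S[U,W] = ((-1.1667)·(-1) + (3.8333)·(0) + (-2.1667)·(-1) + (-0.1667)·(-2) + (0.8333)·(2) + (-1.1667)·(2)) / 5 = 3/5 = 0.6
  S[V,V] = ((-3.1667)·(-3.1667) + (-1.1667)·(-1.1667) + (0.8333)·(0.8333) + (2.8333)·(2.8333) + (0.8333)·(0.8333) + (-0.1667)·(-0.1667)) / 5 = 20.8333/5 = 4.1667
  S[V,W] = ((-3.1667)·(-1) + (-1.1667)·(0) + (0.8333)·(-1) + (2.8333)·(-2) + (0.8333)·(2) + (-0.1667)·(2)) / 5 = -2/5 = -0.4
  S[W,W] = ((-1)·(-1) + (0)·(0) + (-1)·(-1) + (-2)·(-2) + (2)·(2) + (2)·(2)) / 5 = 14/5 = 2.8

S is symmetric (S[j,i] = S[i,j]). Assembling:

S = [[4.5667, -0.4333, 0.6],
 [-0.4333, 4.1667, -0.4],
 [0.6, -0.4, 2.8]]


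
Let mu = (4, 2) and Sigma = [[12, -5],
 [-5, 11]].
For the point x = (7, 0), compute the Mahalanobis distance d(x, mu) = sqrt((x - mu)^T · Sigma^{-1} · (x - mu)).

Step 1 — centre the observation: (x - mu) = (3, -2).

Step 2 — invert Sigma. det(Sigma) = 12·11 - (-5)² = 107.
  Sigma^{-1} = (1/det) · [[d, -b], [-b, a]] = [[0.1028, 0.0467],
 [0.0467, 0.1121]].

Step 3 — form the quadratic (x - mu)^T · Sigma^{-1} · (x - mu):
  Sigma^{-1} · (x - mu) = (0.215, -0.0841).
  (x - mu)^T · [Sigma^{-1} · (x - mu)] = (3)·(0.215) + (-2)·(-0.0841) = 0.8131.

Step 4 — take square root: d = √(0.8131) ≈ 0.9017.

d(x, mu) = √(0.8131) ≈ 0.9017


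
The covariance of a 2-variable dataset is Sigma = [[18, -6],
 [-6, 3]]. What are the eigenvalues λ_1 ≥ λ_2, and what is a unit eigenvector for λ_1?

Step 1 — characteristic polynomial of 2×2 Sigma:
  det(Sigma - λI) = λ² - trace · λ + det = 0.
  trace = 18 + 3 = 21, det = 18·3 - (-6)² = 18.
Step 2 — discriminant:
  Δ = trace² - 4·det = 441 - 72 = 369.
Step 3 — eigenvalues:
  λ = (trace ± √Δ)/2 = (21 ± 19.2094)/2,
  λ_1 = 20.1047,  λ_2 = 0.8953.

Step 4 — unit eigenvector for λ_1: solve (Sigma - λ_1 I)v = 0. First row:
  (18 - 20.1047)·v_x + (-6)·v_y = 0, i.e. (-2.1047)·v_x + (-6)·v_y = 0,
  so v ∝ (b, λ_1 - a) = (-6, 2.1047); multiply by -1 so the first entry is positive: u = (6, -2.1047).
  ||u|| = √((6)² + (-2.1047)²) = √(40.4297) ≈ 6.3584,
  v_1 = u/||u|| ≈ (0.9436, -0.331) (||v_1|| = 1).

λ_1 = 20.1047,  λ_2 = 0.8953;  v_1 ≈ (0.9436, -0.331)


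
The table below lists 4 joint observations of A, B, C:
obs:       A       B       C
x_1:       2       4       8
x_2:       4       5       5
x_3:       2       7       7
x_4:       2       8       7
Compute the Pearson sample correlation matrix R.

Step 1 — column means:
  mean(A) = (2 + 4 + 2 + 2) / 4 = 10/4 = 2.5
  mean(B) = (4 + 5 + 7 + 8) / 4 = 24/4 = 6
  mean(C) = (8 + 5 + 7 + 7) / 4 = 27/4 = 6.75

Step 2 — sample variances and covariances s[i,j] = (1/(n-1)) · Σ_k (x_{k,i} - mean_i) · (x_{k,j} - mean_j), with n-1 = 3:
  s[A,A] = ((-0.5)·(-0.5) + (1.5)·(1.5) + (-0.5)·(-0.5) + (-0.5)·(-0.5)) / 3 = 3/3 = 1
  s[A,B] = ((-0.5)·(-2) + (1.5)·(-1) + (-0.5)·(1) + (-0.5)·(2)) / 3 = -2/3 = -0.6667
  s[A,C] = ((-0.5)·(1.25) + (1.5)·(-1.75) + (-0.5)·(0.25) + (-0.5)·(0.25)) / 3 = -3.5/3 = -1.1667
  s[B,B] = ((-2)·(-2) + (-1)·(-1) + (1)·(1) + (2)·(2)) / 3 = 10/3 = 3.3333
  s[B,C] = ((-2)·(1.25) + (-1)·(-1.75) + (1)·(0.25) + (2)·(0.25)) / 3 = 0/3 = 0
  s[C,C] = ((1.25)·(1.25) + (-1.75)·(-1.75) + (0.25)·(0.25) + (0.25)·(0.25)) / 3 = 4.75/3 = 1.5833
  Sample standard deviations s_i = √(s[i,i]):
  s(A) = √(1) = 1
  s(B) = √(3.3333) = 1.8257
  s(C) = √(1.5833) = 1.2583

Step 3 — r_{ij} = s_{ij} / (s_i · s_j):
  r[A,A] = 1 (diagonal).
  r[A,B] = -0.6667 / (1 · 1.8257) = -0.6667 / 1.8257 = -0.3651
  r[A,C] = -1.1667 / (1 · 1.2583) = -1.1667 / 1.2583 = -0.9272
  r[B,B] = 1 (diagonal).
  r[B,C] = 0 / (1.8257 · 1.2583) = 0 / 2.2973 = 0
  r[C,C] = 1 (diagonal).

R is symmetric with unit diagonal. Assembling:

R = [[1, -0.3651, -0.9272],
 [-0.3651, 1, 0],
 [-0.9272, 0, 1]]


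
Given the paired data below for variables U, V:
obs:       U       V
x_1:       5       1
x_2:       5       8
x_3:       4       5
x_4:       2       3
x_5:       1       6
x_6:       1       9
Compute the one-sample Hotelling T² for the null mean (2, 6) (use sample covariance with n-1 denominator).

Step 1 — sample mean vector:
  mean(U) = (5 + 5 + 4 + 2 + 1 + 1) / 6 = 18/6 = 3
  mean(V) = (1 + 8 + 5 + 3 + 6 + 9) / 6 = 32/6 = 5.3333
  x̄ = (3, 5.3333),  deviation x̄ - mu_0 = (3, 5.3333) - (2, 6) = (1, -0.6667).

Step 2 — sample covariance matrix, S[i,j] = (1/(n-1)) · Σ_k (x_{k,i} - mean_i) · (x_{k,j} - mean_j), divisor n-1 = 5:
  S[U,U] = ((2)·(2) + (2)·(2) + (1)·(1) + (-1)·(-1) + (-2)·(-2) + (-2)·(-2)) / 5 = 18/5 = 3.6
  S[U,V] = ((2)·(-4.3333) + (2)·(2.6667) + (1)·(-0.3333) + (-1)·(-2.3333) + (-2)·(0.6667) + (-2)·(3.6667)) / 5 = -10/5 = -2
  S[V,V] = ((-4.3333)·(-4.3333) + (2.6667)·(2.6667) + (-0.3333)·(-0.3333) + (-2.3333)·(-2.3333) + (0.6667)·(0.6667) + (3.6667)·(3.6667)) / 5 = 45.3333/5 = 9.0667
  S = [[3.6, -2],
 [-2, 9.0667]].

Step 3 — invert S. det(S) = 3.6·9.0667 - (-2)² = 28.64.
  S^{-1} = (1/det) · [[d, -b], [-b, a]] = [[0.3166, 0.0698],
 [0.0698, 0.1257]].

Step 4 — quadratic form (x̄ - mu_0)^T · S^{-1} · (x̄ - mu_0):
  S^{-1} · (x̄ - mu_0) = (0.27, -0.014),
  (x̄ - mu_0)^T · [...] = (1)·(0.27) + (-0.6667)·(-0.014) = 0.2793.

Step 5 — scale by n: T² = 6 · 0.2793 = 1.676.

T² ≈ 1.676


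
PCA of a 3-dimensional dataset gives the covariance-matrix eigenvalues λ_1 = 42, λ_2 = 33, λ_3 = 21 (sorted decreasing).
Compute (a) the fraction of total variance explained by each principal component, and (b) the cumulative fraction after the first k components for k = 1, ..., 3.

Step 1 — total variance = trace(Sigma) = Σ λ_i = 42 + 33 + 21 = 96.

Step 2 — fraction explained by component i = λ_i / Σ λ:
  PC1: 42/96 = 0.4375
  PC2: 33/96 = 0.3438
  PC3: 21/96 = 0.2188

Step 3 — cumulative fraction after k components = (λ_1 + ... + λ_k) / Σ λ:
  k = 1: 42/96 = 0.4375
  k = 2: (42 + 33)/96 = 75/96 = 0.7812
  k = 3: (42 + 33 + 21)/96 = 96/96 = 1

Summary (fraction, with percent):

explained: PC1 0.4375 (43.75%), PC2 0.3438 (34.38%), PC3 0.2188 (21.88%);  cumulative: 0.4375, 0.7812, 1


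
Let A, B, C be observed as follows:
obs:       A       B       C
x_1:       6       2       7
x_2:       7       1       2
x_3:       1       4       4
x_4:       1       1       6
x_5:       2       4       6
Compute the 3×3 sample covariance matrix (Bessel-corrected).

Step 1 — column means:
  mean(A) = (6 + 7 + 1 + 1 + 2) / 5 = 17/5 = 3.4
  mean(B) = (2 + 1 + 4 + 1 + 4) / 5 = 12/5 = 2.4
  mean(C) = (7 + 2 + 4 + 6 + 6) / 5 = 25/5 = 5

Step 2 — sample covariance S[i,j] = (1/(n-1)) · Σ_k (x_{k,i} - mean_i) · (x_{k,j} - mean_j), with n-1 = 4.
  S[A,A] = ((2.6)·(2.6) + (3.6)·(3.6) + (-2.4)·(-2.4) + (-2.4)·(-2.4) + (-1.4)·(-1.4)) / 4 = 33.2/4 = 8.3
  S[A,B] = ((2.6)·(-0.4) + (3.6)·(-1.4) + (-2.4)·(1.6) + (-2.4)·(-1.4) + (-1.4)·(1.6)) / 4 = -8.8/4 = -2.2
  S[A,C] = ((2.6)·(2) + (3.6)·(-3) + (-2.4)·(-1) + (-2.4)·(1) + (-1.4)·(1)) / 4 = -7/4 = -1.75
  S[B,B] = ((-0.4)·(-0.4) + (-1.4)·(-1.4) + (1.6)·(1.6) + (-1.4)·(-1.4) + (1.6)·(1.6)) / 4 = 9.2/4 = 2.3
  S[B,C] = ((-0.4)·(2) + (-1.4)·(-3) + (1.6)·(-1) + (-1.4)·(1) + (1.6)·(1)) / 4 = 2/4 = 0.5
  S[C,C] = ((2)·(2) + (-3)·(-3) + (-1)·(-1) + (1)·(1) + (1)·(1)) / 4 = 16/4 = 4

S is symmetric (S[j,i] = S[i,j]). Assembling:

S = [[8.3, -2.2, -1.75],
 [-2.2, 2.3, 0.5],
 [-1.75, 0.5, 4]]


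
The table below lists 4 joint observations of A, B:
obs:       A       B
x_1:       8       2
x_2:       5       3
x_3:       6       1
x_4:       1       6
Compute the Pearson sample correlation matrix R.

Step 1 — column means:
  mean(A) = (8 + 5 + 6 + 1) / 4 = 20/4 = 5
  mean(B) = (2 + 3 + 1 + 6) / 4 = 12/4 = 3

Step 2 — sample variances and covariances s[i,j] = (1/(n-1)) · Σ_k (x_{k,i} - mean_i) · (x_{k,j} - mean_j), with n-1 = 3:
  s[A,A] = ((3)·(3) + (0)·(0) + (1)·(1) + (-4)·(-4)) / 3 = 26/3 = 8.6667
  s[A,B] = ((3)·(-1) + (0)·(0) + (1)·(-2) + (-4)·(3)) / 3 = -17/3 = -5.6667
  s[B,B] = ((-1)·(-1) + (0)·(0) + (-2)·(-2) + (3)·(3)) / 3 = 14/3 = 4.6667
  Sample standard deviations s_i = √(s[i,i]):
  s(A) = √(8.6667) = 2.9439
  s(B) = √(4.6667) = 2.1602

Step 3 — r_{ij} = s_{ij} / (s_i · s_j):
  r[A,A] = 1 (diagonal).
  r[A,B] = -5.6667 / (2.9439 · 2.1602) = -5.6667 / 6.3596 = -0.891
  r[B,B] = 1 (diagonal).

R is symmetric with unit diagonal. Assembling:

R = [[1, -0.891],
 [-0.891, 1]]


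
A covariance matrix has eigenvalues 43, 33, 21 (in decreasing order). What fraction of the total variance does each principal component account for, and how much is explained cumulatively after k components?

Step 1 — total variance = trace(Sigma) = Σ λ_i = 43 + 33 + 21 = 97.

Step 2 — fraction explained by component i = λ_i / Σ λ:
  PC1: 43/97 = 0.4433
  PC2: 33/97 = 0.3402
  PC3: 21/97 = 0.2165

Step 3 — cumulative fraction after k components = (λ_1 + ... + λ_k) / Σ λ:
  k = 1: 43/97 = 0.4433
  k = 2: (43 + 33)/97 = 76/97 = 0.7835
  k = 3: (43 + 33 + 21)/97 = 97/97 = 1

Summary (fraction, with percent):

explained: PC1 0.4433 (44.33%), PC2 0.3402 (34.02%), PC3 0.2165 (21.65%);  cumulative: 0.4433, 0.7835, 1


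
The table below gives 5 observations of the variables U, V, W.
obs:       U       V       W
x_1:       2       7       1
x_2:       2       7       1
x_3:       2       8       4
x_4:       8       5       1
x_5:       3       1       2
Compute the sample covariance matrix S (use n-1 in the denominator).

Step 1 — column means:
  mean(U) = (2 + 2 + 2 + 8 + 3) / 5 = 17/5 = 3.4
  mean(V) = (7 + 7 + 8 + 5 + 1) / 5 = 28/5 = 5.6
  mean(W) = (1 + 1 + 4 + 1 + 2) / 5 = 9/5 = 1.8

Step 2 — sample covariance S[i,j] = (1/(n-1)) · Σ_k (x_{k,i} - mean_i) · (x_{k,j} - mean_j), with n-1 = 4.
  S[U,U] = ((-1.4)·(-1.4) + (-1.4)·(-1.4) + (-1.4)·(-1.4) + (4.6)·(4.6) + (-0.4)·(-0.4)) / 4 = 27.2/4 = 6.8
  S[U,V] = ((-1.4)·(1.4) + (-1.4)·(1.4) + (-1.4)·(2.4) + (4.6)·(-0.6) + (-0.4)·(-4.6)) / 4 = -8.2/4 = -2.05
  S[U,W] = ((-1.4)·(-0.8) + (-1.4)·(-0.8) + (-1.4)·(2.2) + (4.6)·(-0.8) + (-0.4)·(0.2)) / 4 = -4.6/4 = -1.15
  S[V,V] = ((1.4)·(1.4) + (1.4)·(1.4) + (2.4)·(2.4) + (-0.6)·(-0.6) + (-4.6)·(-4.6)) / 4 = 31.2/4 = 7.8
  S[V,W] = ((1.4)·(-0.8) + (1.4)·(-0.8) + (2.4)·(2.2) + (-0.6)·(-0.8) + (-4.6)·(0.2)) / 4 = 2.6/4 = 0.65
  S[W,W] = ((-0.8)·(-0.8) + (-0.8)·(-0.8) + (2.2)·(2.2) + (-0.8)·(-0.8) + (0.2)·(0.2)) / 4 = 6.8/4 = 1.7

S is symmetric (S[j,i] = S[i,j]). Assembling:

S = [[6.8, -2.05, -1.15],
 [-2.05, 7.8, 0.65],
 [-1.15, 0.65, 1.7]]


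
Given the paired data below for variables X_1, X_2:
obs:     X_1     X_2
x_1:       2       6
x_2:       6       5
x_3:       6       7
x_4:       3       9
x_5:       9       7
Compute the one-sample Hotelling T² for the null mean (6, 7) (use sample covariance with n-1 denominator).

Step 1 — sample mean vector:
  mean(X_1) = (2 + 6 + 6 + 3 + 9) / 5 = 26/5 = 5.2
  mean(X_2) = (6 + 5 + 7 + 9 + 7) / 5 = 34/5 = 6.8
  x̄ = (5.2, 6.8),  deviation x̄ - mu_0 = (5.2, 6.8) - (6, 7) = (-0.8, -0.2).

Step 2 — sample covariance matrix, S[i,j] = (1/(n-1)) · Σ_k (x_{k,i} - mean_i) · (x_{k,j} - mean_j), divisor n-1 = 4:
  S[X_1,X_1] = ((-3.2)·(-3.2) + (0.8)·(0.8) + (0.8)·(0.8) + (-2.2)·(-2.2) + (3.8)·(3.8)) / 4 = 30.8/4 = 7.7
  S[X_1,X_2] = ((-3.2)·(-0.8) + (0.8)·(-1.8) + (0.8)·(0.2) + (-2.2)·(2.2) + (3.8)·(0.2)) / 4 = -2.8/4 = -0.7
  S[X_2,X_2] = ((-0.8)·(-0.8) + (-1.8)·(-1.8) + (0.2)·(0.2) + (2.2)·(2.2) + (0.2)·(0.2)) / 4 = 8.8/4 = 2.2
  S = [[7.7, -0.7],
 [-0.7, 2.2]].

Step 3 — invert S. det(S) = 7.7·2.2 - (-0.7)² = 16.45.
  S^{-1} = (1/det) · [[d, -b], [-b, a]] = [[0.1337, 0.0426],
 [0.0426, 0.4681]].

Step 4 — quadratic form (x̄ - mu_0)^T · S^{-1} · (x̄ - mu_0):
  S^{-1} · (x̄ - mu_0) = (-0.1155, -0.1277),
  (x̄ - mu_0)^T · [...] = (-0.8)·(-0.1155) + (-0.2)·(-0.1277) = 0.1179.

Step 5 — scale by n: T² = 5 · 0.1179 = 0.5897.

T² ≈ 0.5897


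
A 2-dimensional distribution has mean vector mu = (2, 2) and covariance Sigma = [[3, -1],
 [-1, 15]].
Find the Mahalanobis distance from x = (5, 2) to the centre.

Step 1 — centre the observation: (x - mu) = (3, 0).

Step 2 — invert Sigma. det(Sigma) = 3·15 - (-1)² = 44.
  Sigma^{-1} = (1/det) · [[d, -b], [-b, a]] = [[0.3409, 0.0227],
 [0.0227, 0.0682]].

Step 3 — form the quadratic (x - mu)^T · Sigma^{-1} · (x - mu):
  Sigma^{-1} · (x - mu) = (1.0227, 0.0682).
  (x - mu)^T · [Sigma^{-1} · (x - mu)] = (3)·(1.0227) + (0)·(0.0682) = 3.0682.

Step 4 — take square root: d = √(3.0682) ≈ 1.7516.

d(x, mu) = √(3.0682) ≈ 1.7516


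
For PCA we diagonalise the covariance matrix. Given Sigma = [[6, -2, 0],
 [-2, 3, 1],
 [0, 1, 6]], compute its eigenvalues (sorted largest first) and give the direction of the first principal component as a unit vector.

Step 1 — characteristic polynomial p(λ) = det(λI - Sigma) = λ³ - tr·λ² + c_1·λ - det, where tr = trace, c_1 = sum of the principal 2×2 minors, det = det(Sigma):
  tr = 6 + 3 + 6 = 15,
  c_1 = (6·3 - (-2)²) + (6·6 - (0)²) + (3·6 - (1)²) = 14 + 36 + 17 = 67,
  det = 6·(3·6 - (1)²) - (-2)·((-2)·6 - (1)·(0)) + (0)·((-2)·(1) - 3·(0)) = 6·(17) - (-2)·(-12) + (0)·(-2) = 78.
  So p(λ) = λ³ - 15λ² + 67λ - 78.
Step 2 — look for an integer root (rational root theorem: any rational root is an integer divisor of 78). Testing λ = 6:
  p(6) = 216 - 540 + 402 - 78 = 0  ✓
  Dividing out (λ - 6): p(λ) = (λ - 6)(λ² - 9λ + 13).
Step 3 — remaining eigenvalues from the quadratic λ² - 9λ + 13 = 0:
  Δ = 9² - 4·13 = 81 - 52 = 29,  λ = (9 ± √29)/2 = (9 ± 5.3852)/2 ≈ 7.1926 or 1.8074.
  Sorted: λ_1 = 7.1926,  λ_2 = 6,  λ_3 = 1.8074  (check: sum = 15 = tr ✓).

Step 4 — unit eigenvector for λ_1 ≈ 7.1926: v spans the null space of (Sigma - λ_1 I), whose rows are
  r_1 = (-1.1926, -2, 0),  r_2 = (-2, -4.1926, 1),  r_3 = (0, 1, -1.1926).
  v is orthogonal to every row, so take v ∝ r_1 × r_2 = ((-2)·(1) - (0)·(-4.1926), (0)·(-2) - (-1.1926)·(1), (-1.1926)·(-4.1926) - (-2)·(-2)) ≈ (-2, 1.1926, 1).
  Rescale (multiply by -1 so the first nonzero entry is positive): u = (2, -1.1926, -1).
  ||u|| = √((2)² + (-1.1926)² + (-1)²) = √(6.4223) ≈ 2.5342,  v_1 = u/||u|| ≈ (0.7892, -0.4706, -0.3946) (||v_1|| = 1).

λ_1 = 7.1926,  λ_2 = 6,  λ_3 = 1.8074;  v_1 ≈ (0.7892, -0.4706, -0.3946)


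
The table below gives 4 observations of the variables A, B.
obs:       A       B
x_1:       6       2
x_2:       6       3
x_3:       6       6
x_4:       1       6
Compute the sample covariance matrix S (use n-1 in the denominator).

Step 1 — column means:
  mean(A) = (6 + 6 + 6 + 1) / 4 = 19/4 = 4.75
  mean(B) = (2 + 3 + 6 + 6) / 4 = 17/4 = 4.25

Step 2 — sample covariance S[i,j] = (1/(n-1)) · Σ_k (x_{k,i} - mean_i) · (x_{k,j} - mean_j), with n-1 = 3.
  S[A,A] = ((1.25)·(1.25) + (1.25)·(1.25) + (1.25)·(1.25) + (-3.75)·(-3.75)) / 3 = 18.75/3 = 6.25
  S[A,B] = ((1.25)·(-2.25) + (1.25)·(-1.25) + (1.25)·(1.75) + (-3.75)·(1.75)) / 3 = -8.75/3 = -2.9167
  S[B,B] = ((-2.25)·(-2.25) + (-1.25)·(-1.25) + (1.75)·(1.75) + (1.75)·(1.75)) / 3 = 12.75/3 = 4.25

S is symmetric (S[j,i] = S[i,j]). Assembling:

S = [[6.25, -2.9167],
 [-2.9167, 4.25]]


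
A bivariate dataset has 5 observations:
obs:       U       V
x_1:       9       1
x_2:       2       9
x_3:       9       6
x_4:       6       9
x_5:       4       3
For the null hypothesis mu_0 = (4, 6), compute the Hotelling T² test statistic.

Step 1 — sample mean vector:
  mean(U) = (9 + 2 + 9 + 6 + 4) / 5 = 30/5 = 6
  mean(V) = (1 + 9 + 6 + 9 + 3) / 5 = 28/5 = 5.6
  x̄ = (6, 5.6),  deviation x̄ - mu_0 = (6, 5.6) - (4, 6) = (2, -0.4).

Step 2 — sample covariance matrix, S[i,j] = (1/(n-1)) · Σ_k (x_{k,i} - mean_i) · (x_{k,j} - mean_j), divisor n-1 = 4:
  S[U,U] = ((3)·(3) + (-4)·(-4) + (3)·(3) + (0)·(0) + (-2)·(-2)) / 4 = 38/4 = 9.5
  S[U,V] = ((3)·(-4.6) + (-4)·(3.4) + (3)·(0.4) + (0)·(3.4) + (-2)·(-2.6)) / 4 = -21/4 = -5.25
  S[V,V] = ((-4.6)·(-4.6) + (3.4)·(3.4) + (0.4)·(0.4) + (3.4)·(3.4) + (-2.6)·(-2.6)) / 4 = 51.2/4 = 12.8
  S = [[9.5, -5.25],
 [-5.25, 12.8]].

Step 3 — invert S. det(S) = 9.5·12.8 - (-5.25)² = 94.0375.
  S^{-1} = (1/det) · [[d, -b], [-b, a]] = [[0.1361, 0.0558],
 [0.0558, 0.101]].

Step 4 — quadratic form (x̄ - mu_0)^T · S^{-1} · (x̄ - mu_0):
  S^{-1} · (x̄ - mu_0) = (0.2499, 0.0712),
  (x̄ - mu_0)^T · [...] = (2)·(0.2499) + (-0.4)·(0.0712) = 0.4713.

Step 5 — scale by n: T² = 5 · 0.4713 = 2.3565.

T² ≈ 2.3565


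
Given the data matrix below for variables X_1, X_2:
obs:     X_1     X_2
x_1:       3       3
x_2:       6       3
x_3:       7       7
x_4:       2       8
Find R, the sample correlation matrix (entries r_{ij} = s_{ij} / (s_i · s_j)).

Step 1 — column means:
  mean(X_1) = (3 + 6 + 7 + 2) / 4 = 18/4 = 4.5
  mean(X_2) = (3 + 3 + 7 + 8) / 4 = 21/4 = 5.25

Step 2 — sample variances and covariances s[i,j] = (1/(n-1)) · Σ_k (x_{k,i} - mean_i) · (x_{k,j} - mean_j), with n-1 = 3:
  s[X_1,X_1] = ((-1.5)·(-1.5) + (1.5)·(1.5) + (2.5)·(2.5) + (-2.5)·(-2.5)) / 3 = 17/3 = 5.6667
  s[X_1,X_2] = ((-1.5)·(-2.25) + (1.5)·(-2.25) + (2.5)·(1.75) + (-2.5)·(2.75)) / 3 = -2.5/3 = -0.8333
  s[X_2,X_2] = ((-2.25)·(-2.25) + (-2.25)·(-2.25) + (1.75)·(1.75) + (2.75)·(2.75)) / 3 = 20.75/3 = 6.9167
  Sample standard deviations s_i = √(s[i,i]):
  s(X_1) = √(5.6667) = 2.3805
  s(X_2) = √(6.9167) = 2.63

Step 3 — r_{ij} = s_{ij} / (s_i · s_j):
  r[X_1,X_1] = 1 (diagonal).
  r[X_1,X_2] = -0.8333 / (2.3805 · 2.63) = -0.8333 / 6.2605 = -0.1331
  r[X_2,X_2] = 1 (diagonal).

R is symmetric with unit diagonal. Assembling:

R = [[1, -0.1331],
 [-0.1331, 1]]


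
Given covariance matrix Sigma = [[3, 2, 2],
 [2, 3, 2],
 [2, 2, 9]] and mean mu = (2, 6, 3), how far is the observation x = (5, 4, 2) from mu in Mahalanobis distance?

Step 1 — centre the observation: (x - mu) = (3, -2, -1).

Step 2 — invert Sigma (cofactor / det for 3×3, or solve directly):
  Sigma^{-1} = [[0.6216, -0.3784, -0.0541],
 [-0.3784, 0.6216, -0.0541],
 [-0.0541, -0.0541, 0.1351]].

Step 3 — form the quadratic (x - mu)^T · Sigma^{-1} · (x - mu):
  Sigma^{-1} · (x - mu) = (2.6757, -2.3243, -0.1892).
  (x - mu)^T · [Sigma^{-1} · (x - mu)] = (3)·(2.6757) + (-2)·(-2.3243) + (-1)·(-0.1892) = 12.8649.

Step 4 — take square root: d = √(12.8649) ≈ 3.5868.

d(x, mu) = √(12.8649) ≈ 3.5868
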